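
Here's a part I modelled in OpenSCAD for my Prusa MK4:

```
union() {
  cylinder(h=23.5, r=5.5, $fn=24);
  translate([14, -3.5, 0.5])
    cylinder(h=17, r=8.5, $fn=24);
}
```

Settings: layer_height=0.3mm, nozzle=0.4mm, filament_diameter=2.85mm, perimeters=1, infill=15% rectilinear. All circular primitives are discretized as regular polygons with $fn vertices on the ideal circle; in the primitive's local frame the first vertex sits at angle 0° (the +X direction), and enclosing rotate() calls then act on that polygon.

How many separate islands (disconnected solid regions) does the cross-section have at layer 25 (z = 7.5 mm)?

At z = 7.5 mm: the r=5.5 cylinder contributes a regular 24-gon of circumradius 5.5; the cylinder at (14, -3.5): section is a regular 24-gon, circumradius r=8.5; Taking the union: the 2 present regions are separate (no shared area or edge), so areas and boundary lengths simply add and each stays a separate island — 2 connected regions. Overall, the cross-section has 2 separate islands. Island count = 2.

2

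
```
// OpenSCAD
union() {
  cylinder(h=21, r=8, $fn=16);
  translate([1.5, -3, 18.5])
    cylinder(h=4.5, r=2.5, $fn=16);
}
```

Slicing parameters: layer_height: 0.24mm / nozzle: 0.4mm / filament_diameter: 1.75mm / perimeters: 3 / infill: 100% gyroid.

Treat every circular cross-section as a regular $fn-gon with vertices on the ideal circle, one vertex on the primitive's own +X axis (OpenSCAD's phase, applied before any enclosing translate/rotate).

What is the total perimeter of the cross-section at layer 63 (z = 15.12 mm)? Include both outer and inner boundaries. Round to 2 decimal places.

At z = 15.12 mm: the cylinder: section is a regular 16-gon, circumradius r=8 (perimeter = 2·16·8.000·sin(180°/16) = 49.94 mm); the cylinder at (1.5, -3) does not reach this height (z outside [18.5, 23]); Combining (union): only the r=8 cylinder is present, so the union is just that shape — boundary = 49.94 mm. Overall, the cross-section is a single solid region. Total boundary length (outer) = 49.94 mm.

49.94 mm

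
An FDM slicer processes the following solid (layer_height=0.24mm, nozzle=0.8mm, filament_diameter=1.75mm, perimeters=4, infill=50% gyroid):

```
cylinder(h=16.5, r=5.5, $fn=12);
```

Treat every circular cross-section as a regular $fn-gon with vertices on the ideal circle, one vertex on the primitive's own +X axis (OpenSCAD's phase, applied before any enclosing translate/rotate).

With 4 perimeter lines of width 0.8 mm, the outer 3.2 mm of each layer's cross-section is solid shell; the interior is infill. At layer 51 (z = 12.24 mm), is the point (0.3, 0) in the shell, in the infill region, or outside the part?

infill

At z = 12.24 mm: the r=5.5 cylinder gives a regular 12-gon of circumradius 5.5 (constant along its height). Overall, the cross-section is a single solid region. The nearest boundary edge runs (4.76, -2.75)→(5.50, 0.00); distance from the point to it = 5.02 mm. The point is inside the cross-section and 5.02 mm from the nearest boundary — more than the 3.2 mm shell width (4 × 0.8), so it's in the infill interior.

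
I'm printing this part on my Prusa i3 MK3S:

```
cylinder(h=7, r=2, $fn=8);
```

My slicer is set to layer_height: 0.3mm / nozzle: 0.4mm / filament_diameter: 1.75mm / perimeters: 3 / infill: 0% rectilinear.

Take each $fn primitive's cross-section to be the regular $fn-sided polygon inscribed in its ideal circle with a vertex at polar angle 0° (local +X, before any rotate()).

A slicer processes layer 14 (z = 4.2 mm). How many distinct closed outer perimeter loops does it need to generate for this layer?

1

At z = 4.2 mm: the cylinder: section is a regular 8-gon, circumradius r=2. The result has 1 disconnected region.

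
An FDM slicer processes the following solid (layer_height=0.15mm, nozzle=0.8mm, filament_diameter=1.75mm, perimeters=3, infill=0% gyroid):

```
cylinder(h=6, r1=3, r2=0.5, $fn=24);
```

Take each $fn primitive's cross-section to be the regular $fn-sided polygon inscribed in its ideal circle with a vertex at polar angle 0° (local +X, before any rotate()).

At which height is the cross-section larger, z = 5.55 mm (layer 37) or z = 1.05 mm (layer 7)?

layer 7 (z = 1.05 mm)

Layer 37 (z = 5.55): the cone (r1=3→r2=0.5) has section circumradius 0.688 here — a regular 24-gon (area = (24/2)·0.688²·sin(360°/24) = 1.47 mm²). So its area = 1.47 mm². Layer 7 (z = 1.05): the cone contributes a regular 24-gon of circumradius 2.562 (interpolated between r1=3 and r2=0.5 at t=0.175) (area = (24/2)·2.562²·sin(360°/24) = 20.39 mm²). So its area = 20.39 mm². Layer 7 is larger (20.39 vs 1.47 mm²).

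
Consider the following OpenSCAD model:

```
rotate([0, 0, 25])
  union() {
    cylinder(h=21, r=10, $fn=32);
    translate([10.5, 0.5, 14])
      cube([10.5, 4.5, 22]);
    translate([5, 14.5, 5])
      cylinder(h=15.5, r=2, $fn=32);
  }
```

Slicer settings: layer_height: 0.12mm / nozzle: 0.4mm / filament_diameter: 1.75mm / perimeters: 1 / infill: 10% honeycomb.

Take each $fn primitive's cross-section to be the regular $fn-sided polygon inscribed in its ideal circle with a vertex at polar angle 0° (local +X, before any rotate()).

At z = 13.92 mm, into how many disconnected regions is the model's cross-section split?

At z = 13.92 mm: the r=10 cylinder contributes a regular 32-gon of circumradius 10; the cube at (10.5, 0.5) is absent (z outside [14, 36]); the r=2 cylinder at (5, 14.5) contributes a regular 32-gon of circumradius 2; Merging all regions: the 2 present regions are separate (no shared area or edge), so areas and boundary lengths simply add and each stays a separate island — 2 connected regions; (whole slice rotated 25° about Z — lengths, areas and connectivity unchanged). The result has 2 disconnected regions.

2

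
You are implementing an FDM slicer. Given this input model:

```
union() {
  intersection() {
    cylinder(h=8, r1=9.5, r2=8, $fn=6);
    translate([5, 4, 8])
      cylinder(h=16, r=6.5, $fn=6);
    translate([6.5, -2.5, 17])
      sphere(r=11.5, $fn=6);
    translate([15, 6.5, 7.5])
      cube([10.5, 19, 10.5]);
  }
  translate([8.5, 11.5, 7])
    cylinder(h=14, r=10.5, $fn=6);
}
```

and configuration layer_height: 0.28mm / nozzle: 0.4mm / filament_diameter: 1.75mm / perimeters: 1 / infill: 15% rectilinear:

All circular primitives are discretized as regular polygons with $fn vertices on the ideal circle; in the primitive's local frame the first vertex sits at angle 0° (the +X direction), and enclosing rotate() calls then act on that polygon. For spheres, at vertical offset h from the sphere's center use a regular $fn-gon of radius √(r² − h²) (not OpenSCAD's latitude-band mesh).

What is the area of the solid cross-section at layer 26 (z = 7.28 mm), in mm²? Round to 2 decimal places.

286.44 mm²

At z = 7.28 mm: the cone (r1=9.5→r2=8) has section circumradius 8.135 here — a regular 6-gon (area = (6/2)·8.135²·sin(360°/6) = 171.94 mm²); the cylinder at (5, 4) is not intersected at this z (z outside [8, 24]); the r=11.5 sphere at (6.5, -2.5) contributes a regular 6-gon of circumradius √(11.5²−9.72²) = 6.146 (area = (6/2)·6.146²·sin(360°/6) = 98.13 mm²); the cube at (15, 6.5) is not intersected at this z (z outside [7.5, 18]); Taking the intersection: at least one operand is absent at this height, so nothing remains; the r=10.5 cylinder at (8.5, 11.5) gives a regular 6-gon of circumradius 10.5 (constant along its height) (area = (6/2)·10.500²·sin(360°/6) = 286.44 mm²); Combining (union): only the r=10.5 cylinder at (8.5, 11.5) is present, so the union is just that shape — area = 286.44 mm². Overall, the cross-section is a single solid region. Net area = 286.44 mm².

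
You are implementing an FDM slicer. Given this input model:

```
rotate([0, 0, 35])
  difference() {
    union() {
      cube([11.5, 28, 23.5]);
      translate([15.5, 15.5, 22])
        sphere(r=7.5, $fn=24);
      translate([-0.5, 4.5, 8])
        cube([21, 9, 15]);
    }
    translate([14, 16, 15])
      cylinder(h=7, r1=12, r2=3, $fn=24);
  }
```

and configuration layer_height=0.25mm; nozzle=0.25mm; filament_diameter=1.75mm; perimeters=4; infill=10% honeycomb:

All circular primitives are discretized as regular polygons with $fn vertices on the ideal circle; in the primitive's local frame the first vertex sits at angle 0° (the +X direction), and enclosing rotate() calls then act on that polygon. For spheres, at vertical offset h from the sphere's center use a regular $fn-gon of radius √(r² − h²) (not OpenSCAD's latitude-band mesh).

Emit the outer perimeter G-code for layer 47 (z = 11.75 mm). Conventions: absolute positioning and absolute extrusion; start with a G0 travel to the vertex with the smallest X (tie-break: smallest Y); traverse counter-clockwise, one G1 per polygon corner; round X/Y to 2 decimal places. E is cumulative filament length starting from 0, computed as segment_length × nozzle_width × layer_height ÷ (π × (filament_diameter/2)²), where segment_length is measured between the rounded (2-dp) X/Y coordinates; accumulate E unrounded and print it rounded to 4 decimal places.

G0 X-16.06 Y22.94 Z11.75
G1 X-7.74 Y11.06 E0.3769
G1 X-8.15 Y10.77 E0.3899
G1 X-2.99 Y3.40 E0.6237
G1 X-2.58 Y3.69 E0.6367
G1 X0.00 Y0.00 E0.7537
G1 X9.42 Y6.60 E1.0526
G1 X6.84 Y10.28 E1.1694
G1 X14.21 Y15.44 E1.4032
G1 X9.05 Y22.82 E1.6372
G1 X1.68 Y17.65 E1.8711
G1 X-6.64 Y29.53 E2.2480
G1 X-16.06 Y22.94 E2.5467

At z = 11.75 mm: the 11.5×28 cube contributes its full rectangle; the sphere at (15.5, 15.5) does not reach this height (|z−center|=10.250 > r=7.5); the cube at (-0.5, 4.5) is present — its section is the full 21×9 rectangle; Merging all regions: the regions partially overlap (shared area 103.50 mm²), so overlapping operands fuse into one piece — 1 connected region; the cone at (14, 16) is not intersected at this z (z outside [15, 22]); After the difference (first − rest): none of the subtracted shapes is present at this height, so the result so far is unchanged — 1 connected region; (rotated 35° about Z; rotation is an isometry so areas/perimeters/island counts are preserved). The outline is a single polygon with 12 vertices. Extrusion per mm of travel: 0.25 × 0.25 / (π × 0.875²) = 0.025984. Accumulating E over each segment gives final E = 2.5467.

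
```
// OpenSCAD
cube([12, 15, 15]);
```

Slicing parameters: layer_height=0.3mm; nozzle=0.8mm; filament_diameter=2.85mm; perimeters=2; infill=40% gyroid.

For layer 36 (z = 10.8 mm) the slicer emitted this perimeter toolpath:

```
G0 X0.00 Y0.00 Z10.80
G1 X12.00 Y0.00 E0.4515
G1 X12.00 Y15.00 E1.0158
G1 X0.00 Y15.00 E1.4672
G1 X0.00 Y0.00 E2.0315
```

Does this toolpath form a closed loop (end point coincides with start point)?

yes

Start point (G0): (0.00, 0.00). End point (last G1): the path returns to the start — closed.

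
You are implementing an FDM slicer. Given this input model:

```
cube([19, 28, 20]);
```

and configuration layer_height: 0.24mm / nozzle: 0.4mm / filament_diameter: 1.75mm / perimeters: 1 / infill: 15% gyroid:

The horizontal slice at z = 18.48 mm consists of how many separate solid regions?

At z = 18.48 mm: the 19×28 cube contributes its full rectangle. The result has 1 disconnected region.

1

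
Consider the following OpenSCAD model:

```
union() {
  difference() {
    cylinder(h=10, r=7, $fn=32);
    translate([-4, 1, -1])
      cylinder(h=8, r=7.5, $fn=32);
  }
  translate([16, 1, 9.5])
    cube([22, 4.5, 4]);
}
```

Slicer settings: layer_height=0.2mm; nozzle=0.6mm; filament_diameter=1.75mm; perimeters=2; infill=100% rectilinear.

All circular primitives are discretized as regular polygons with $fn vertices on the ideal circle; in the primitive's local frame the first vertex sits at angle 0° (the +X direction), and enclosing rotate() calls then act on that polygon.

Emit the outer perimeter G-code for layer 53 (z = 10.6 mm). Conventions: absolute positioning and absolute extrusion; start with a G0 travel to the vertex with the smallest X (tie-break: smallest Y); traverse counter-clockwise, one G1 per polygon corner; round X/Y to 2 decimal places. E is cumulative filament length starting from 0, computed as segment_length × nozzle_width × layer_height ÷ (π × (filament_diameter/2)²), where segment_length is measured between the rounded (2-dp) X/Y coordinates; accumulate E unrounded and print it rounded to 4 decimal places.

At z = 10.6 mm: the cylinder does not reach this height (z outside [0, 10]); the cylinder at (-4, 1) is not intersected at this z (z outside [-1, 7]); Taking the first minus the rest: the first operand is absent here, so nothing remains; the 22×4.5 cube at (16, 1) contributes its full rectangle; Merging all regions: only the 22×4.5 cube at (16, 1) is present, so the union is just that shape — 1 connected region. The outline is a single polygon with 4 vertices. Extrusion per mm of travel: 0.6 × 0.2 / (π × 0.875²) = 0.049890. Accumulating E over each segment gives final E = 2.6442.

G0 X16.00 Y1.00 Z10.60
G1 X38.00 Y1.00 E1.0976
G1 X38.00 Y5.50 E1.3221
G1 X16.00 Y5.50 E2.4197
G1 X16.00 Y1.00 E2.6442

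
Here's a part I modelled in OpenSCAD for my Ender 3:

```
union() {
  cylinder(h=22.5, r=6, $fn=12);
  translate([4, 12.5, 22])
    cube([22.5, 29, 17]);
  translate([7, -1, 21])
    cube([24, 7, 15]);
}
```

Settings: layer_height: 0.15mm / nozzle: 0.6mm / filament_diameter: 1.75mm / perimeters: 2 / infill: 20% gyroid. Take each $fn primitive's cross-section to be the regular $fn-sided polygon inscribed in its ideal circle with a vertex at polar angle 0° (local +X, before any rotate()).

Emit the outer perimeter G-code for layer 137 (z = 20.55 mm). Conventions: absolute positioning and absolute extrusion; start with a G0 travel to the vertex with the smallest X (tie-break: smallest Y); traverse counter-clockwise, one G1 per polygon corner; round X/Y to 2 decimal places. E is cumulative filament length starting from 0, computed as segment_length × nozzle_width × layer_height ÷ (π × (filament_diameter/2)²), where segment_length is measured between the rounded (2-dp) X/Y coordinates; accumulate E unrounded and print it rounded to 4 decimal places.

At z = 20.55 mm: the r=6 cylinder contributes a regular 12-gon of circumradius 6; the cube at (4, 12.5) is absent (z outside [22, 39]); the cube at (7, -1) is absent (z outside [21, 36]); Merging all regions: only the r=6 cylinder is present, so the union is just that shape — 1 connected region. The outline is a single polygon with 12 vertices. Extrusion per mm of travel: 0.6 × 0.15 / (π × 0.875²) = 0.037418. Accumulating E over each segment gives final E = 1.3951.

G0 X-6.00 Y0.00 Z20.55
G1 X-5.20 Y-3.00 E0.1162
G1 X-3.00 Y-5.20 E0.2326
G1 X0.00 Y-6.00 E0.3488
G1 X3.00 Y-5.20 E0.4649
G1 X5.20 Y-3.00 E0.5814
G1 X6.00 Y0.00 E0.6975
G1 X5.20 Y3.00 E0.8137
G1 X3.00 Y5.20 E0.9301
G1 X0.00 Y6.00 E1.0463
G1 X-3.00 Y5.20 E1.1625
G1 X-5.20 Y3.00 E1.2789
G1 X-6.00 Y0.00 E1.3951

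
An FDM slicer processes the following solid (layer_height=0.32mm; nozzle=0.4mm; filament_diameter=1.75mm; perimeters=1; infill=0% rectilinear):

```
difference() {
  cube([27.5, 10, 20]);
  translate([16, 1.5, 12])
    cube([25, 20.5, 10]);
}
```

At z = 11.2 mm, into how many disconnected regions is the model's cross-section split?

At z = 11.2 mm: the 27.5×10 cube contributes its full rectangle; the cube at (16, 1.5) does not reach this height (z outside [12, 22]); Subtracting the remaining from the first: none of the subtracted shapes is present at this height, so the 27.5×10 cube is unchanged — 1 connected region. The result has 1 disconnected region.

1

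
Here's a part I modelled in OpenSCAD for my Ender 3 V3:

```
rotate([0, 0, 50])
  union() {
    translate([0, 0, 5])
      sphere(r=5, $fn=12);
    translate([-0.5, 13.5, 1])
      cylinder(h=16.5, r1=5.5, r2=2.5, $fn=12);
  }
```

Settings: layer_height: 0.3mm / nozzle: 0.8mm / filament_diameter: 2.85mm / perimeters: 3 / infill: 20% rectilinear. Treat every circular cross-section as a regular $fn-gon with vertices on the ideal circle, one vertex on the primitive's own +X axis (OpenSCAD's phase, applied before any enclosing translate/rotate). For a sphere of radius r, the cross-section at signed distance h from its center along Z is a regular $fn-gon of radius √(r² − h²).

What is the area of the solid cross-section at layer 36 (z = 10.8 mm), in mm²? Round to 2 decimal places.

At z = 10.8 mm: the sphere is absent (|z−center|=5.800 > r=5); the cone at (-0.5, 13.5) contributes a regular 12-gon of circumradius 3.718 (interpolated between r1=5.5 and r2=2.5 at t=0.594) (area = (12/2)·3.718²·sin(360°/12) = 41.47 mm²); Taking the union: only the cone at (-0.5, 13.5) is present, so the union is just that shape — area = 41.47 mm²; (whole slice rotated 50° about Z — lengths, areas and connectivity unchanged). Overall, the cross-section is a single solid region. Net area = 41.47 mm².

41.47 mm²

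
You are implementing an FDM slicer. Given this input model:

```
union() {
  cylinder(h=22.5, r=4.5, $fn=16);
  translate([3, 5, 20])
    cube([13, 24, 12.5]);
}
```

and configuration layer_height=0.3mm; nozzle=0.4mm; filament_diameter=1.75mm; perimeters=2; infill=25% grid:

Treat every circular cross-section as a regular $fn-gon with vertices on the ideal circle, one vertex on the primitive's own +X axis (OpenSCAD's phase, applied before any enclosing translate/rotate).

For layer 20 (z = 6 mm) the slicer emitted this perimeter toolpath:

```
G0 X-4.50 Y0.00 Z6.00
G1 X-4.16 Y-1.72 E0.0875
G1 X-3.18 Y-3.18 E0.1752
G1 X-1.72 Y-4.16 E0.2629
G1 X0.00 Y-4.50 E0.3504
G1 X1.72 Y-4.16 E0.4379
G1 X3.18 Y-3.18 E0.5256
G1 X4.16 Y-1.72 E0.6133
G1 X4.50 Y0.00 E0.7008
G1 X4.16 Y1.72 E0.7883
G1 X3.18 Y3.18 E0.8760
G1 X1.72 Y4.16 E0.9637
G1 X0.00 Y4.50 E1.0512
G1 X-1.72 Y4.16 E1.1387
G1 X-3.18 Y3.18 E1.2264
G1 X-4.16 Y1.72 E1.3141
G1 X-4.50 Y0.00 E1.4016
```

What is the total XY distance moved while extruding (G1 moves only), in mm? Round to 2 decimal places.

28.09 mm

Sum the Euclidean lengths of each G1 segment: total = 28.09 mm.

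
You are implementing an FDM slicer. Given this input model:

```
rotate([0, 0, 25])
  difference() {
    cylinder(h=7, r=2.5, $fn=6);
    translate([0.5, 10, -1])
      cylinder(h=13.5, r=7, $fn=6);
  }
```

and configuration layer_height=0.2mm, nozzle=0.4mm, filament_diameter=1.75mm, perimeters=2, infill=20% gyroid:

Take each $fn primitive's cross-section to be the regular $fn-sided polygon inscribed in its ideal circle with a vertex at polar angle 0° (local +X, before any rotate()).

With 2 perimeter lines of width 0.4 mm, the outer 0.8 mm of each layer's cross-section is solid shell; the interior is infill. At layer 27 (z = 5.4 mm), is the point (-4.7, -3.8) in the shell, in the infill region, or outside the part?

outside

At z = 5.4 mm: the r=2.5 cylinder gives a regular 6-gon of circumradius 2.5 (constant along its height); the cylinder at (0.5, 10): section is a regular 6-gon, circumradius r=7; Taking the first minus the rest: starting from the r=2.5 cylinder, the r=7 cylinder at (0.5, 10) misses the remaining region (no effect) — 1 connected region; (rotated 25° about Z; rotation is an isometry so areas/perimeters/island counts are preserved). Overall, the cross-section is a single solid region. Undo the 25° rotation: the query point maps to (-5.866, -1.458) in the un-rotated model frame. The nearest boundary edge runs (-1.25, -2.17)→(-2.50, 0.00); distance from the point to it = 3.67 mm. The point is not inside any of the regions above, so it lies outside the cross-section (3.67 mm from the nearest boundary).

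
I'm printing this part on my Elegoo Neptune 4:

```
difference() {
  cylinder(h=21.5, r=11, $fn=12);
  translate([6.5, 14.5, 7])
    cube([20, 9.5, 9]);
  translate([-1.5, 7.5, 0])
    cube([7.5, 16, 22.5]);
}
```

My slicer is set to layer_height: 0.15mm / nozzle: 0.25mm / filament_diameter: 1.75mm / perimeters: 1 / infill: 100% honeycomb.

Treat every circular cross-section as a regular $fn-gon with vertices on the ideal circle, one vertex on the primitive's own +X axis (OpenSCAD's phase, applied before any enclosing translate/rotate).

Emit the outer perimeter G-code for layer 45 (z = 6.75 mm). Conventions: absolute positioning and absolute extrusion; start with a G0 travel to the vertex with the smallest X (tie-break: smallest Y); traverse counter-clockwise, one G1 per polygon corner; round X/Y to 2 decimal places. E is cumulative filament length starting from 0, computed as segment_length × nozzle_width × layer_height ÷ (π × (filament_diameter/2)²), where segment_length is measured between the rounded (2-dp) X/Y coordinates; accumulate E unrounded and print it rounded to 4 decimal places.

At z = 6.75 mm: the r=11 cylinder contributes a regular 12-gon of circumradius 11; the cube at (6.5, 14.5) does not reach this height (z outside [7, 16]); the cube at (-1.5, 7.5) is present — its section is the full 7.5×16 rectangle; Taking the first minus the rest: starting from the r=11 cylinder, the 7.5×16 cube at (-1.5, 7.5) partially overlaps it — only the 21.03 mm² overlap (of its 120.00 mm²) is removed, clipping the outline — 1 connected region. The outline is a single polygon with 14 vertices. Extrusion per mm of travel: 0.25 × 0.15 / (π × 0.875²) = 0.015591. Accumulating E over each segment gives final E = 1.1306.

G0 X-11.00 Y0.00 Z6.75
G1 X-9.53 Y-5.50 E0.0888
G1 X-5.50 Y-9.53 E0.1776
G1 X0.00 Y-11.00 E0.2664
G1 X5.50 Y-9.53 E0.3551
G1 X9.53 Y-5.50 E0.4440
G1 X11.00 Y0.00 E0.5327
G1 X9.53 Y5.50 E0.6215
G1 X6.00 Y9.03 E0.6993
G1 X6.00 Y7.50 E0.7232
G1 X-1.50 Y7.50 E0.8401
G1 X-1.50 Y10.60 E0.8885
G1 X-5.50 Y9.53 E0.9530
G1 X-9.53 Y5.50 E1.0419
G1 X-11.00 Y0.00 E1.1306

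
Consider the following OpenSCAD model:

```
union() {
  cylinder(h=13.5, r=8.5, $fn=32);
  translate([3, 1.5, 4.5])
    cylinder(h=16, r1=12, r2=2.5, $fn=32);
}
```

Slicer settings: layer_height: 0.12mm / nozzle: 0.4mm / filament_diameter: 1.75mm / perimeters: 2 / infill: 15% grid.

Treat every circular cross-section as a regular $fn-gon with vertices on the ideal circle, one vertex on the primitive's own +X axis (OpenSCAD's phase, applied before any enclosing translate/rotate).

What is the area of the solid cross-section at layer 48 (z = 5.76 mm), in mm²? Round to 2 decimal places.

400.01 mm²

At z = 5.76 mm: the r=8.5 cylinder contributes a regular 32-gon of circumradius 8.5 (area = (32/2)·8.500²·sin(360°/32) = 225.52 mm²); the cone at (3, 1.5): at t=0.079 of its height the radius interpolates to r₁+(r₂−r₁)t = 11.252, giving a regular 32-gon of that circumradius (area = (32/2)·11.252²·sin(360°/32) = 395.19 mm²); Combining (union): the regions partially overlap — summed areas 620.71 mm² minus the doubly-counted overlap 220.70 mm² gives 400.01 mm² — area = 400.01 mm². Overall, the cross-section is a single solid region. Net area = 400.01 mm².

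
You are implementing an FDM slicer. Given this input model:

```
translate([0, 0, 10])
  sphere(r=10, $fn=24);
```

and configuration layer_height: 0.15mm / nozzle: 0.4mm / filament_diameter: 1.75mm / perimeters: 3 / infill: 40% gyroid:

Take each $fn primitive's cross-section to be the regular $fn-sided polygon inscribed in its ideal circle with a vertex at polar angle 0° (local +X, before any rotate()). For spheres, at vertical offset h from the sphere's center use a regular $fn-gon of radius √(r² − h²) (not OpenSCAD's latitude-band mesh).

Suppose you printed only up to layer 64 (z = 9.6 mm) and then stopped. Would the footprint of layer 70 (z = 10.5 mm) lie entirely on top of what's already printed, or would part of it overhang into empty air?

entirely on top

Compare the two slices. At z = 9.6: the r=10 sphere contributes a regular 24-gon of circumradius √(10²−0.4²) = 9.992 (area = (24/2)·9.992²·sin(360°/24) = 310.09 mm²). At z = 10.5: the r=10 sphere slices to a regular 24-gon of circumradius 9.987 (√(r²−h²) with h=0.5 from center) (area = (24/2)·9.987²·sin(360°/24) = 309.81 mm²). Checking containment: the cross-section at z = 10.5 is a subset of the cross-section at z = 9.6.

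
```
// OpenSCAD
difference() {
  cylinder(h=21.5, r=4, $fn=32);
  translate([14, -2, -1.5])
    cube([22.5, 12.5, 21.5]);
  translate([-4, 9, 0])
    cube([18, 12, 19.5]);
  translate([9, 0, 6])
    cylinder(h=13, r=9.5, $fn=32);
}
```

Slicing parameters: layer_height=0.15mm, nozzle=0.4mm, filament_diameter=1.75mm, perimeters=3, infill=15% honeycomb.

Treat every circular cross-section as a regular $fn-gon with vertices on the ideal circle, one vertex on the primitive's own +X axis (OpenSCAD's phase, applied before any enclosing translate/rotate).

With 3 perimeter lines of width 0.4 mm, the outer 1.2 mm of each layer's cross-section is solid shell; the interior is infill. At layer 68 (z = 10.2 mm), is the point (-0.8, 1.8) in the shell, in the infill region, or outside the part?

shell

At z = 10.2 mm: the r=4 cylinder contributes a regular 32-gon of circumradius 4; the 22.5×12.5 cube at (14, -2) contributes its full rectangle; the cube at (-4, 9) (footprint 18×12) is included at this height; the cylinder at (9, 0): section is a regular 32-gon, circumradius r=9.5; Subtracting the remaining from the first: starting from the r=4 cylinder, the 22.5×12.5 cube at (14, -2) misses the remaining region (no effect); the 18×12 cube at (-4, 9) misses the remaining region (no effect); the r=9.5 cylinder at (9, 0) partially overlaps it — only the 26.44 mm² overlap (of its 281.71 mm²) is removed, clipping the outline — 1 connected region. Overall, the cross-section is a single solid region. The nearest boundary edge runs (-0.32, 1.85)→(-0.50, 0.00); distance from the point to it = 0.47 mm. The point is inside the cross-section, 0.47 mm from the nearest boundary — within the 1.2 mm shell band (3 × 0.4).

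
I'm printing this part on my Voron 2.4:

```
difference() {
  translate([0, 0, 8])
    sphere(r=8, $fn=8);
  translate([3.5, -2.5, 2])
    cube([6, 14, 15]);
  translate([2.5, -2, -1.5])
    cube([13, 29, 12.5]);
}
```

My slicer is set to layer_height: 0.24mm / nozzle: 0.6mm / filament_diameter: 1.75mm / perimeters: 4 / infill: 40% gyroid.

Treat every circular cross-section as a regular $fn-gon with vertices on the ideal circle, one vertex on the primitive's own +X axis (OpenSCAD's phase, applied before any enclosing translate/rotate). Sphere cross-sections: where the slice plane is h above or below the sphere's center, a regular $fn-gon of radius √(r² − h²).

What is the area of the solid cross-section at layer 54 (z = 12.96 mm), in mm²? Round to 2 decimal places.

97.36 mm²

At z = 12.96 mm: the sphere: section is a regular 8-gon, circumradius = √(r²−h²) = √(8²−4.96²) = 6.277 (area = (8/2)·6.277²·sin(360°/8) = 111.44 mm²); the 6×14 cube at (3.5, -2.5) contributes its full rectangle (area 84.00 mm²); the cube at (2.5, -2) is not intersected at this z (z outside [-1.5, 11]); Subtracting the remaining from the first: starting from the r=8 sphere (111.44 mm²), the 6×14 cube at (3.5, -2.5) partially overlaps it — only the 14.07 mm² overlap (of its 84.00 mm²) is removed, clipping the outline — area = 97.36 mm². Overall, the cross-section is a single solid region. Net area = 97.36 mm².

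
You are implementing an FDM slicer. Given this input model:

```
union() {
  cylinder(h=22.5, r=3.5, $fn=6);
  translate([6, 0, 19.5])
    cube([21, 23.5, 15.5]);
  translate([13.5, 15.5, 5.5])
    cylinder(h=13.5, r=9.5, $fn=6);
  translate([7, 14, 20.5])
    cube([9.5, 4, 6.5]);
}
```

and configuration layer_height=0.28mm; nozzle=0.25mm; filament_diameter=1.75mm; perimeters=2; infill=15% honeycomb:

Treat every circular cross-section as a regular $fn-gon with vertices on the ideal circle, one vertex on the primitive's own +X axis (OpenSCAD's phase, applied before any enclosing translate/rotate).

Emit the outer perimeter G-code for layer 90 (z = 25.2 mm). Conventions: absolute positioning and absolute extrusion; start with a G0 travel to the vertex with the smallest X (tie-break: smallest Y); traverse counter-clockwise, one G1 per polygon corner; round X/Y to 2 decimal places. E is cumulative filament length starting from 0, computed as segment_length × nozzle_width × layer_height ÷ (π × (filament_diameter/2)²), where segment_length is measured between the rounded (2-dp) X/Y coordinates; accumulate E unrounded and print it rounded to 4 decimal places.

At z = 25.2 mm: the cylinder does not reach this height (z outside [0, 22.5]); the cube at (6, 0) is present — its section is the full 21×23.5 rectangle; the cylinder at (13.5, 15.5) does not reach this height (z outside [5.5, 19]); the cube at (7, 14) (footprint 9.5×4) is included at this height; Merging all regions: the 9.5×4 cube at (7, 14) lies entirely inside the 21×23.5 cube at (6, 0), so the union is just the 21×23.5 cube at (6, 0) — 1 connected region. The outline is a single polygon with 4 vertices. Extrusion per mm of travel: 0.25 × 0.28 / (π × 0.875²) = 0.029103. Accumulating E over each segment gives final E = 2.5901.

G0 X6.00 Y0.00 Z25.20
G1 X27.00 Y0.00 E0.6112
G1 X27.00 Y23.50 E1.2951
G1 X6.00 Y23.50 E1.9062
G1 X6.00 Y0.00 E2.5901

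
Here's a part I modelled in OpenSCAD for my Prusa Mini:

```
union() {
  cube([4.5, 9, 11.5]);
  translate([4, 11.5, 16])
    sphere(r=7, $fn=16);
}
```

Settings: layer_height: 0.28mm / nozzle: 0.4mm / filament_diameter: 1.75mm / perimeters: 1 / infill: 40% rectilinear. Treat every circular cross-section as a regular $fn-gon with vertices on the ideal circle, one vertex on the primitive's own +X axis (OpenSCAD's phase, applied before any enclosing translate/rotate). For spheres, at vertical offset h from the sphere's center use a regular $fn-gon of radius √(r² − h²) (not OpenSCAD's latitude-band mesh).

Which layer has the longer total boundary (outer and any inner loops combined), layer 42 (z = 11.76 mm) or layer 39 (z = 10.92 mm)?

Layer 42 (z = 11.76): the cube is not intersected at this z (z outside [0, 11.5]); the r=7 sphere at (4, 11.5) slices to a regular 16-gon of circumradius 5.570 (√(r²−h²) with h=4.24 from center) (perimeter = 2·16·5.570·sin(180°/16) = 34.77 mm); Merging all regions: only the r=7 sphere at (4, 11.5) is present, so the union is just that shape — boundary = 34.77 mm. So its perimeter = 34.77 mm. Layer 39 (z = 10.92): the cube (footprint 4.5×9) is included at this height (perimeter 27.00 mm); the r=7 sphere at (4, 11.5) slices to a regular 16-gon of circumradius 4.816 (√(r²−h²) with h=5.08 from center) (perimeter = 2·16·4.816·sin(180°/16) = 30.07 mm); Taking the union: the regions partially overlap (shared area 7.57 mm²), so the edge portions inside another operand are dropped and the merged outline is re-measured after clipping — boundary = 45.00 mm. So its perimeter = 45.00 mm. Layer 39 is larger (45.00 vs 34.77 mm).

layer 39 (z = 10.92 mm)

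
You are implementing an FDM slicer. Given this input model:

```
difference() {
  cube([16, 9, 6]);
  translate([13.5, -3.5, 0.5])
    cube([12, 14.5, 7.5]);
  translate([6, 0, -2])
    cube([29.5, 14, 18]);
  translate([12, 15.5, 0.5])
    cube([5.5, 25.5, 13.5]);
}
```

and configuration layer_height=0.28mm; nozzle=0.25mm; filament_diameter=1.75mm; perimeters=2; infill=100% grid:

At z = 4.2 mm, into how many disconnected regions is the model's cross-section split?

1

At z = 4.2 mm: the cube is present — its section is the full 16×9 rectangle; the 12×14.5 cube at (13.5, -3.5) contributes its full rectangle; the cube at (6, 0) (footprint 29.5×14) is included at this height; the 5.5×25.5 cube at (12, 15.5) contributes its full rectangle; After the difference (first − rest): starting from the 16×9 cube, the 12×14.5 cube at (13.5, -3.5) partially overlaps it — only the 22.50 mm² overlap (of its 174.00 mm²) is removed, clipping the outline; the 29.5×14 cube at (6, 0) partially overlaps it — only the 67.50 mm² overlap (of its 413.00 mm²) is removed, clipping the outline; the 5.5×25.5 cube at (12, 15.5) misses the remaining region (no effect) — 1 connected region. The result has 1 disconnected region.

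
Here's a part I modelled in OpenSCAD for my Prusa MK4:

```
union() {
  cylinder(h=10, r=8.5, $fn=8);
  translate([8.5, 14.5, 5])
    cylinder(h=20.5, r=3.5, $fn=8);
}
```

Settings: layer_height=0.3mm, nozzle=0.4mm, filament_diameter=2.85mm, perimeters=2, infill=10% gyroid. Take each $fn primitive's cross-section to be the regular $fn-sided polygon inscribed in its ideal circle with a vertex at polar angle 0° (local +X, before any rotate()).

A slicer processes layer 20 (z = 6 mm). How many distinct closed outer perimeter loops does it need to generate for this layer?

At z = 6 mm: the r=8.5 cylinder gives a regular 8-gon of circumradius 8.5 (constant along its height); the r=3.5 cylinder at (8.5, 14.5) gives a regular 8-gon of circumradius 3.5 (constant along its height); Taking the union: the 2 present regions are separate (no shared area or edge), so areas and boundary lengths simply add and each stays a separate island — 2 connected regions. The result has 2 disconnected regions.

2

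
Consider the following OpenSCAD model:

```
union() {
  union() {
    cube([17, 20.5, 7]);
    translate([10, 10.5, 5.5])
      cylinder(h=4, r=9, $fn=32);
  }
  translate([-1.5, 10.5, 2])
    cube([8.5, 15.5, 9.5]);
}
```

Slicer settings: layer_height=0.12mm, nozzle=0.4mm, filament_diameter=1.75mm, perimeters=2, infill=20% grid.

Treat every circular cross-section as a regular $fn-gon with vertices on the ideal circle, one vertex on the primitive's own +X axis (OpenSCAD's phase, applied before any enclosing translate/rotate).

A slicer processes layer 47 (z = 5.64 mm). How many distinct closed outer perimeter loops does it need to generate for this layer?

At z = 5.64 mm: the cube (footprint 17×20.5) is included at this height; the cylinder at (10, 10.5): section is a regular 32-gon, circumradius r=9; Combining (union): the regions partially overlap (shared area 237.73 mm²), so overlapping operands fuse into one piece — 1 connected region; the cube at (-1.5, 10.5) (footprint 8.5×15.5) is included at this height; Merging all regions: the regions partially overlap (shared area 70.00 mm²), so overlapping operands fuse into one piece — 1 connected region. The result has 1 disconnected region.

1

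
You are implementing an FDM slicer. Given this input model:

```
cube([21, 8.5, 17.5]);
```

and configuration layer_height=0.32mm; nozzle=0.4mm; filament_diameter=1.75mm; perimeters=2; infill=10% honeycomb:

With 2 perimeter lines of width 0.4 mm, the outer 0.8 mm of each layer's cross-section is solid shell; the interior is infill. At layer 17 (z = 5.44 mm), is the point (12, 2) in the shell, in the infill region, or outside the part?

At z = 5.44 mm: the 21×8.5 cube contributes its full rectangle. Overall, the cross-section is a single solid region. The nearest boundary edge runs (0.00, 0.00)→(21.00, 0.00); distance from the point to it = 2.00 mm. The point is inside the cross-section and 2.00 mm from the nearest boundary — more than the 0.8 mm shell width (2 × 0.4), so it's in the infill interior.

infill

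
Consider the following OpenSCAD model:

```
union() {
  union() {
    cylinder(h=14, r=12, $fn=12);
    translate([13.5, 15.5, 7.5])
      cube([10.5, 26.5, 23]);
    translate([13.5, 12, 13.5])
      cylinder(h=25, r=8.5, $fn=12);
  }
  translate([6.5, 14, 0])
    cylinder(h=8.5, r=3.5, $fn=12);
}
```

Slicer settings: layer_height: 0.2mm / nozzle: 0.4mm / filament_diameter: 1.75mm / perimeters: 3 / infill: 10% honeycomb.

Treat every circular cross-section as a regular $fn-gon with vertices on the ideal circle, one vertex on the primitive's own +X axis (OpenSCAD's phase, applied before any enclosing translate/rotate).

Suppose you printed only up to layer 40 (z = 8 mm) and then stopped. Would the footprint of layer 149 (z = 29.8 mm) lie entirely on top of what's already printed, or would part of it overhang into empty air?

Compare the two slices. At z = 8: the r=12 cylinder gives a regular 12-gon of circumradius 12 (constant along its height) (area = (12/2)·12.000²·sin(360°/12) = 432.00 mm²); the 10.5×26.5 cube at (13.5, 15.5) contributes its full rectangle (area 278.25 mm²); the cylinder at (13.5, 12) does not reach this height (z outside [13.5, 38.5]); Combining (union): the 2 present regions are separate (no shared area or edge), so areas and boundary lengths simply add and each stays a separate island — area = 710.25 mm²; the r=3.5 cylinder at (6.5, 14) contributes a regular 12-gon of circumradius 3.5 (area = (12/2)·3.500²·sin(360°/12) = 36.75 mm²); Taking the union: the 2 present regions are separate (no shared area or edge), so areas and boundary lengths simply add and each stays a separate island — area = 747.00 mm². At z = 29.8: the cylinder does not reach this height (z outside [0, 14]); the 10.5×26.5 cube at (13.5, 15.5) contributes its full rectangle (area 278.25 mm²); the r=8.5 cylinder at (13.5, 12) contributes a regular 12-gon of circumradius 8.5 (area = (12/2)·8.500²·sin(360°/12) = 216.75 mm²); Combining (union): the regions partially overlap — summed areas 495.00 mm² minus the doubly-counted overlap 26.08 mm² gives 468.92 mm² — area = 468.92 mm²; the cylinder at (6.5, 14) is absent (z outside [0, 8.5]); Merging all regions: only the result so far is present, so the union is just that shape — area = 468.92 mm². Checking containment: at z = 29.8 the cross-section extends beyond the z = 8 cross-section by about 155.27 mm².

part overhangs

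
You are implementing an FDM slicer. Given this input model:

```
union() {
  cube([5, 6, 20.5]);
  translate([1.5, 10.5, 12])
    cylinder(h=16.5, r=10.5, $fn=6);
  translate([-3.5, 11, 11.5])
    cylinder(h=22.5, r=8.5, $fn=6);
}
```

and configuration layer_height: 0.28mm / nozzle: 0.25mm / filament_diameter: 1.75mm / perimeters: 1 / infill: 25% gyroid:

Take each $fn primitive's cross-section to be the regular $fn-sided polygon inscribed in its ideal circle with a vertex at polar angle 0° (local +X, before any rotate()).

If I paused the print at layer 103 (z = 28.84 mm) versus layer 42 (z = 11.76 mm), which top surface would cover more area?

Layer 103 (z = 28.84): the cube is absent (z outside [0, 20.5]); the cylinder at (1.5, 10.5) does not reach this height (z outside [12, 28.5]); the r=8.5 cylinder at (-3.5, 11) contributes a regular 6-gon of circumradius 8.5 (area = (6/2)·8.500²·sin(360°/6) = 187.71 mm²); Combining (union): only the r=8.5 cylinder at (-3.5, 11) is present, so the union is just that shape — area = 187.71 mm². So its area = 187.71 mm². Layer 42 (z = 11.76): the cube is present — its section is the full 5×6 rectangle (area 30.00 mm²); the cylinder at (1.5, 10.5) is absent (z outside [12, 28.5]); the cylinder at (-3.5, 11): section is a regular 6-gon, circumradius r=8.5 (area = (6/2)·8.500²·sin(360°/6) = 187.71 mm²); Taking the union: the regions partially overlap — summed areas 217.71 mm² minus the doubly-counted overlap 3.38 mm² gives 214.33 mm² — area = 214.33 mm². So its area = 214.33 mm². Layer 42 is larger (214.33 vs 187.71 mm²).

layer 42 (z = 11.76 mm)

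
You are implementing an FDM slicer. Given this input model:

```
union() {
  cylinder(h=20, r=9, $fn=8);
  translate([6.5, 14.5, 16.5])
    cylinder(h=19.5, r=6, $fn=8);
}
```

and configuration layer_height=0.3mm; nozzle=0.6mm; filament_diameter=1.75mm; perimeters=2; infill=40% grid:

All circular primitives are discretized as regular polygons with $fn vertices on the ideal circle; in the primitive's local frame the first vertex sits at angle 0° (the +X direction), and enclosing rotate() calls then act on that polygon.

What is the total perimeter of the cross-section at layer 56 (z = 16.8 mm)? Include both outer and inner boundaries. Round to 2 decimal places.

At z = 16.8 mm: the cylinder: section is a regular 8-gon, circumradius r=9 (perimeter = 2·8·9.000·sin(180°/8) = 55.11 mm); the r=6 cylinder at (6.5, 14.5) contributes a regular 8-gon of circumradius 6 (perimeter = 2·8·6.000·sin(180°/8) = 36.74 mm); Taking the union: the 2 present regions are separate (no shared area or edge), so areas and boundary lengths simply add and each stays a separate island — boundary = 91.84 mm. Overall, the cross-section has 2 separate islands. Total boundary length (outer) = 91.84 mm.

91.84 mm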